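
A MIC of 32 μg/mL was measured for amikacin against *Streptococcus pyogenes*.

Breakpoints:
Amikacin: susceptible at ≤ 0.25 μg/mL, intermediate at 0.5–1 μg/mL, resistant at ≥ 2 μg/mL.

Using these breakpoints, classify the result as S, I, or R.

R

Amikacin: 32 μg/mL is ≥ 2 μg/mL — Resistant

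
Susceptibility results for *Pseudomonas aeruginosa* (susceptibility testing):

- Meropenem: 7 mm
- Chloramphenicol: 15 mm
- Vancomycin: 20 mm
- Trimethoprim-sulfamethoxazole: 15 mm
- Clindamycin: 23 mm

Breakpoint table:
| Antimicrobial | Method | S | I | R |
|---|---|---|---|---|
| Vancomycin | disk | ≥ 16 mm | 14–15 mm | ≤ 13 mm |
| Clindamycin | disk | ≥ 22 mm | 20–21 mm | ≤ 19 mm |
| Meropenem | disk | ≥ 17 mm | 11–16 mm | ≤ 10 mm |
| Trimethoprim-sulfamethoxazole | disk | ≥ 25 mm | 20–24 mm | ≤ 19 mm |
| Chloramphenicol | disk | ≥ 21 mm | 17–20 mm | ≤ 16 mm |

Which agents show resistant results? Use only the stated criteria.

Meropenem: 7 mm is ≤ 10 mm — Resistant
Chloramphenicol: 15 mm is ≤ 16 mm → resistant
Vancomycin (20 mm) ≥ 16 mm → Susceptible
Trimethoprim-sulfamethoxazole (15 mm) ≤ 19 mm — R
Clindamycin (23 mm) ≥ 22 mm — susceptible

meropenem, chloramphenicol, trimethoprim-sulfamethoxazole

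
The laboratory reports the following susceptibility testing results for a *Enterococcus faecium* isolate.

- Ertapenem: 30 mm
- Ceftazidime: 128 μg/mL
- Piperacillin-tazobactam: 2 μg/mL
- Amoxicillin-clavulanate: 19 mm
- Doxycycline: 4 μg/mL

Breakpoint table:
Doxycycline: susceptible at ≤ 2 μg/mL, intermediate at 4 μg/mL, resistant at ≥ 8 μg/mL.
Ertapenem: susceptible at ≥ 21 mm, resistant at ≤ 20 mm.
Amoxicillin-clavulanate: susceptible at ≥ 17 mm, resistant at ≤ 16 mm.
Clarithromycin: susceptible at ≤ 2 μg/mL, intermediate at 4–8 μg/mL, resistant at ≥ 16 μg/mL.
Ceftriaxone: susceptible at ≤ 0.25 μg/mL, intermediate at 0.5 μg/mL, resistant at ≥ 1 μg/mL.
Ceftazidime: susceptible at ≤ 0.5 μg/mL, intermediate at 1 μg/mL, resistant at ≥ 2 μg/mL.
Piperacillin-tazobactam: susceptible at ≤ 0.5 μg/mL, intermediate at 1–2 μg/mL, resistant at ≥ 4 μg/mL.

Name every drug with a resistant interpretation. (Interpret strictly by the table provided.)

ceftazidime

Ertapenem 30 mm: ≥ 21 mm ⇒ susceptible
Ceftazidime (128 μg/mL) ≥ 2 μg/mL → Resistant
Piperacillin-tazobactam 2 μg/mL: in 1–2 μg/mL → Intermediate
Amoxicillin-clavulanate (19 mm) ≥ 17 mm ⇒ Susceptible
Doxycycline (4 μg/mL) = 4 μg/mL → intermediate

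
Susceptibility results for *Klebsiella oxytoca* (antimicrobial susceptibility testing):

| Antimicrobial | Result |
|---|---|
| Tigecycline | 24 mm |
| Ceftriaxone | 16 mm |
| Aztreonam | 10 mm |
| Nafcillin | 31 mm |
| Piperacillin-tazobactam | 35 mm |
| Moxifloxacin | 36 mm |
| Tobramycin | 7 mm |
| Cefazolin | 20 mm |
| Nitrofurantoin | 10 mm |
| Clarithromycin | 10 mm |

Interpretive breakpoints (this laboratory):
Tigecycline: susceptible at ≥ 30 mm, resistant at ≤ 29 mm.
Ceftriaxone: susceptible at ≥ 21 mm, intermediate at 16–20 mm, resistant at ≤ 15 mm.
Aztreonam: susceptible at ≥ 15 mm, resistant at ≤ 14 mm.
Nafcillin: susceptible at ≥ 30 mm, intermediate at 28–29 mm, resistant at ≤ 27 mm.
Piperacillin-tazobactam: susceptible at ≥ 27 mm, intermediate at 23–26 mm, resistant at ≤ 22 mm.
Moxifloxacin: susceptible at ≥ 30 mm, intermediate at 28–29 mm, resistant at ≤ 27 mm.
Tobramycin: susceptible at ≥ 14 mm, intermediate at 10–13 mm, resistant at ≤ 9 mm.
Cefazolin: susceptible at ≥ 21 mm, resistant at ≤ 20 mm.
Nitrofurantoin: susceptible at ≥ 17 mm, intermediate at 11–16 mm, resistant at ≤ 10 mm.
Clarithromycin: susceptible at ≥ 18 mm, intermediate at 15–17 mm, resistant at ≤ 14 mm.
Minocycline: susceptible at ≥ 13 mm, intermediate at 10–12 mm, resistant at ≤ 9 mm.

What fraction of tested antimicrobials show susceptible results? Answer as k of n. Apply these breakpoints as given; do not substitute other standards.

3 of 10

Tigecycline (24 mm) ≤ 29 mm — Resistant
Ceftriaxone (16 mm) in 16–20 mm — Intermediate
Aztreonam (10 mm) ≤ 14 mm → Resistant
Nafcillin 31 mm: ≥ 30 mm ⇒ susceptible
Piperacillin-tazobactam: 35 mm is ≥ 27 mm — susceptible
Moxifloxacin: 36 mm is ≥ 30 mm ⇒ Susceptible
Tobramycin: 7 mm is ≤ 9 mm → Resistant
Cefazolin: 20 mm is ≤ 20 mm → R
Nitrofurantoin 10 mm: ≤ 10 mm ⇒ R
Clarithromycin: 10 mm is ≤ 14 mm ⇒ resistant
Susceptible: 3/10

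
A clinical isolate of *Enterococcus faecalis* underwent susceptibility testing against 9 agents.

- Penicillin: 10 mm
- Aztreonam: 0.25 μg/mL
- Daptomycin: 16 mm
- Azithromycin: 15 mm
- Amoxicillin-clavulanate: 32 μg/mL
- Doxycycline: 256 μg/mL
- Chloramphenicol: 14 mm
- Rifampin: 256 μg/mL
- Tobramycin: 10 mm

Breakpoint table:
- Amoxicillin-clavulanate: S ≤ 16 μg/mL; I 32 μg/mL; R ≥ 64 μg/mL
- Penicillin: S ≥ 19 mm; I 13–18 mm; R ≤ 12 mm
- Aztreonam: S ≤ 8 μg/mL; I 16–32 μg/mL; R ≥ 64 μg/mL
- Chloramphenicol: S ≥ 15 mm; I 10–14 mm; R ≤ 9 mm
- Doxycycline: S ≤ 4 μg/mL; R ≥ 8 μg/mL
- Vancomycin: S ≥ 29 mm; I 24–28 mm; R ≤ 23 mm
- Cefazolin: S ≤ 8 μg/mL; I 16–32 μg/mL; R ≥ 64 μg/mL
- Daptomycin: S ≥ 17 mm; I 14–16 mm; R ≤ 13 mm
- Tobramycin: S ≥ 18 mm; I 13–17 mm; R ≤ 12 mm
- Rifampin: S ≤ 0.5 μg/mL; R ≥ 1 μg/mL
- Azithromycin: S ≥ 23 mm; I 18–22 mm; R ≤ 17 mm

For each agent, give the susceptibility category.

Penicillin (10 mm) ≤ 12 mm → R
Aztreonam (0.25 μg/mL) ≤ 8 μg/mL ⇒ Susceptible
Daptomycin: 16 mm is in 14–16 mm ⇒ Intermediate
Azithromycin 15 mm: ≤ 17 mm ⇒ Resistant
Amoxicillin-clavulanate 32 μg/mL: = 32 μg/mL — Intermediate
Doxycycline (256 μg/mL) ≥ 8 μg/mL ⇒ R
Chloramphenicol 14 mm: in 10–14 mm ⇒ intermediate
Rifampin: 256 μg/mL is ≥ 1 μg/mL → R
Tobramycin (10 mm) ≤ 12 mm ⇒ R

R, S, I, R, I, R, I, R, R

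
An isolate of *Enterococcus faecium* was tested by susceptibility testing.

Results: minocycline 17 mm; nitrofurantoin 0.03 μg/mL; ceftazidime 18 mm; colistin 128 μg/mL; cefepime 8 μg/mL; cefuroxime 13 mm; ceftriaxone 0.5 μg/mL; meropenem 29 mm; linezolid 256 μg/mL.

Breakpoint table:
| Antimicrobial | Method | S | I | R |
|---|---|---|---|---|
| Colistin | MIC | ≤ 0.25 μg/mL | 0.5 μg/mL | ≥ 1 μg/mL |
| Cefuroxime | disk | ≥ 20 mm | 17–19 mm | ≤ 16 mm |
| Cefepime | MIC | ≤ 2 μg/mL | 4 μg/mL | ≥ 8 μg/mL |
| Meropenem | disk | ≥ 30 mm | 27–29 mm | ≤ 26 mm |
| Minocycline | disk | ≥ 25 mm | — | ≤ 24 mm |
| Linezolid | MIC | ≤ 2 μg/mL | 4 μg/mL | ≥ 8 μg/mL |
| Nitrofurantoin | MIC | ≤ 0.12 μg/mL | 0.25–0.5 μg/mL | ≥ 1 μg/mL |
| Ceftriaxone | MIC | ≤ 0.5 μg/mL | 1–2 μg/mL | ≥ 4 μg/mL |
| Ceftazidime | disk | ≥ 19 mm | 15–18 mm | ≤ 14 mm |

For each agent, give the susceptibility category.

R, S, I, R, R, R, S, I, R

Minocycline 17 mm: ≤ 24 mm ⇒ R
Nitrofurantoin (0.03 μg/mL) ≤ 0.12 μg/mL ⇒ S
Ceftazidime 18 mm: in 15–18 mm — I
Colistin 128 μg/mL: ≥ 1 μg/mL — Resistant
Cefepime (8 μg/mL) ≥ 8 μg/mL ⇒ R
Cefuroxime (13 mm) ≤ 16 mm → R
Ceftriaxone 0.5 μg/mL: ≤ 0.5 μg/mL → susceptible
Meropenem: 29 mm is in 27–29 mm → intermediate
Linezolid 256 μg/mL: ≥ 8 μg/mL — R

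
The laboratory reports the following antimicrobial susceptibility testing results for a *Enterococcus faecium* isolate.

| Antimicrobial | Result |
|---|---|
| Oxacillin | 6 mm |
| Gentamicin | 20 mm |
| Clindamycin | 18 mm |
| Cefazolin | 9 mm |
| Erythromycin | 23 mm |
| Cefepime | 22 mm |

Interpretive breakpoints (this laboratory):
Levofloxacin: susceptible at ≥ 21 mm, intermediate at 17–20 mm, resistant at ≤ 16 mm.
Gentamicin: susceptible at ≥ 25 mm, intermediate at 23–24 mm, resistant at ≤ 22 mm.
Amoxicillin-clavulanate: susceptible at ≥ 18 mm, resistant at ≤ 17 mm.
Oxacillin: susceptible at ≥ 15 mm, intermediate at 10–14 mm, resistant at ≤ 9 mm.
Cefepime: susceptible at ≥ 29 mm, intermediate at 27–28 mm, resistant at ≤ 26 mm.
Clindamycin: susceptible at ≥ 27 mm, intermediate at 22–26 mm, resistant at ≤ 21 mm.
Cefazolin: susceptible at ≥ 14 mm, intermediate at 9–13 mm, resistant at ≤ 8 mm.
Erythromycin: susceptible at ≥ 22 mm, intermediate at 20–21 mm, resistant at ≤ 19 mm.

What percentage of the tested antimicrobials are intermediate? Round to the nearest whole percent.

Oxacillin (6 mm) ≤ 9 mm → resistant
Gentamicin 20 mm: ≤ 22 mm ⇒ Resistant
Clindamycin (18 mm) ≤ 21 mm — resistant
Cefazolin: 9 mm is in 9–13 mm → Intermediate
Erythromycin: 23 mm is ≥ 22 mm ⇒ Susceptible
Cefepime (22 mm) ≤ 26 mm ⇒ resistant
Intermediate: 1/6

17%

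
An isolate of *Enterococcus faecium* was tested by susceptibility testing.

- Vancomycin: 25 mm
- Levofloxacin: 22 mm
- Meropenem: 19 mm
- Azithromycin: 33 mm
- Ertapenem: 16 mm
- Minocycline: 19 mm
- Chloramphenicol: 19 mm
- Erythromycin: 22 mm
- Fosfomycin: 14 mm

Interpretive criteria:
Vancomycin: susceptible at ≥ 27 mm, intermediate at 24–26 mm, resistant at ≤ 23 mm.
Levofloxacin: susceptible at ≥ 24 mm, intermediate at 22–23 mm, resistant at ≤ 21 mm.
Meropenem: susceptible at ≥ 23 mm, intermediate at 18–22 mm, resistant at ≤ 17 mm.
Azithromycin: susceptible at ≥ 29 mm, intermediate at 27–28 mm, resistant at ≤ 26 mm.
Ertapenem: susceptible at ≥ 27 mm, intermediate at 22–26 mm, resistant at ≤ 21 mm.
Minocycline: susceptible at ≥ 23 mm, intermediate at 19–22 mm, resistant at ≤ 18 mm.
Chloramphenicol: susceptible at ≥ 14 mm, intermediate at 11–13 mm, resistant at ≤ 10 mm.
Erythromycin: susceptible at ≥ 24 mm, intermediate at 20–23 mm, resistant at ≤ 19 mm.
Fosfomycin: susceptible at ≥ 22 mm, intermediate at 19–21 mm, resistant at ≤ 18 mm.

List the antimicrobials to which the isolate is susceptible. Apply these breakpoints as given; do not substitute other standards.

Vancomycin (25 mm) in 24–26 mm ⇒ Intermediate
Levofloxacin (22 mm) in 22–23 mm — intermediate
Meropenem: 19 mm is in 18–22 mm ⇒ intermediate
Azithromycin (33 mm) ≥ 29 mm → Susceptible
Ertapenem (16 mm) ≤ 21 mm ⇒ resistant
Minocycline 19 mm: in 19–22 mm — I
Chloramphenicol: 19 mm is ≥ 14 mm ⇒ S
Erythromycin (22 mm) in 20–23 mm — intermediate
Fosfomycin 14 mm: ≤ 18 mm — Resistant

azithromycin, chloramphenicol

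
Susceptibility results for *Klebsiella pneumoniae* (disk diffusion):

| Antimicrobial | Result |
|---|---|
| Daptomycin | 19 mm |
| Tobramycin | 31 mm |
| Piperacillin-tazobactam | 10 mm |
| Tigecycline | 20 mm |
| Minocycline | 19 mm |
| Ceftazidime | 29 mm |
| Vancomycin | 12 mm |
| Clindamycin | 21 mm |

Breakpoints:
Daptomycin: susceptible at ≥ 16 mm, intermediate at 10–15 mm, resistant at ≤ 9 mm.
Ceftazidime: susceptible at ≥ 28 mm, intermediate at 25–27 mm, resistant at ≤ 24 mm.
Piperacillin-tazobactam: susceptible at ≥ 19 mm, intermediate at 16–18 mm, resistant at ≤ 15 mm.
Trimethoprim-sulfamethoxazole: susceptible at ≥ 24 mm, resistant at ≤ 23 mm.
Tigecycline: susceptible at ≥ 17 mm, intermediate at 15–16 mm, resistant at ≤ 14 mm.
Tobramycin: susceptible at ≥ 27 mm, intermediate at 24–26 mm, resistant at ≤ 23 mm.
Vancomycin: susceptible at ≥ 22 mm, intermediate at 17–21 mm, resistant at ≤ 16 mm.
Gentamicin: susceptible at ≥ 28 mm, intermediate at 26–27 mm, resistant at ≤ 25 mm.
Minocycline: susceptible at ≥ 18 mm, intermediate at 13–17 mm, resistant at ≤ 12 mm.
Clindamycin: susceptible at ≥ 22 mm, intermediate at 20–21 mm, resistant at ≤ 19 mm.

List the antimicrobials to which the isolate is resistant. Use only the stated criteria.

piperacillin-tazobactam, vancomycin

Daptomycin: 19 mm is ≥ 16 mm ⇒ S
Tobramycin (31 mm) ≥ 27 mm ⇒ Susceptible
Piperacillin-tazobactam 10 mm: ≤ 15 mm → Resistant
Tigecycline (20 mm) ≥ 17 mm ⇒ S
Minocycline 19 mm: ≥ 18 mm — S
Ceftazidime (29 mm) ≥ 28 mm ⇒ Susceptible
Vancomycin (12 mm) ≤ 16 mm ⇒ resistant
Clindamycin (21 mm) in 20–21 mm ⇒ I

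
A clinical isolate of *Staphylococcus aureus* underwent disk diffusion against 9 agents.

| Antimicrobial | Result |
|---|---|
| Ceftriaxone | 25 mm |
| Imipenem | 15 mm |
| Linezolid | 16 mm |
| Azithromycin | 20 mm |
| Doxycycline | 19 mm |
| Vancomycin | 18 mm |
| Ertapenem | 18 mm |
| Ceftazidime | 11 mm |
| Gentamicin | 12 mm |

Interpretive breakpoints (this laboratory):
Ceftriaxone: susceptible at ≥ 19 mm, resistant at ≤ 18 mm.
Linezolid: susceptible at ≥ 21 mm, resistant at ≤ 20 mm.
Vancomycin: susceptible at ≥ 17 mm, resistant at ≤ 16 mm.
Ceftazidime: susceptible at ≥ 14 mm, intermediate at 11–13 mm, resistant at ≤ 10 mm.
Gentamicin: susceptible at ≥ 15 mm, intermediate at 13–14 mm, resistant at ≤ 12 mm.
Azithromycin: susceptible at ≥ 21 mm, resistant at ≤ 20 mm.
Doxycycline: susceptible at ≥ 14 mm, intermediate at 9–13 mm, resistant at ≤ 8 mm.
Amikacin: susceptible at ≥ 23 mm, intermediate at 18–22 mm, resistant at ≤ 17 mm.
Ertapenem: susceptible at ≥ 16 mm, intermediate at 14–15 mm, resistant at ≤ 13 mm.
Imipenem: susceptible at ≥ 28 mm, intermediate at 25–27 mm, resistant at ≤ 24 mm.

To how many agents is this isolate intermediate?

1

Ceftriaxone 25 mm: ≥ 19 mm ⇒ Susceptible
Imipenem 15 mm: ≤ 24 mm — R
Linezolid (16 mm) ≤ 20 mm ⇒ resistant
Azithromycin (20 mm) ≤ 20 mm → Resistant
Doxycycline 19 mm: ≥ 14 mm — Susceptible
Vancomycin: 18 mm is ≥ 17 mm ⇒ S
Ertapenem: 18 mm is ≥ 16 mm ⇒ S
Ceftazidime: 11 mm is in 11–13 mm — I
Gentamicin 12 mm: ≤ 12 mm ⇒ Resistant
Intermediate: 1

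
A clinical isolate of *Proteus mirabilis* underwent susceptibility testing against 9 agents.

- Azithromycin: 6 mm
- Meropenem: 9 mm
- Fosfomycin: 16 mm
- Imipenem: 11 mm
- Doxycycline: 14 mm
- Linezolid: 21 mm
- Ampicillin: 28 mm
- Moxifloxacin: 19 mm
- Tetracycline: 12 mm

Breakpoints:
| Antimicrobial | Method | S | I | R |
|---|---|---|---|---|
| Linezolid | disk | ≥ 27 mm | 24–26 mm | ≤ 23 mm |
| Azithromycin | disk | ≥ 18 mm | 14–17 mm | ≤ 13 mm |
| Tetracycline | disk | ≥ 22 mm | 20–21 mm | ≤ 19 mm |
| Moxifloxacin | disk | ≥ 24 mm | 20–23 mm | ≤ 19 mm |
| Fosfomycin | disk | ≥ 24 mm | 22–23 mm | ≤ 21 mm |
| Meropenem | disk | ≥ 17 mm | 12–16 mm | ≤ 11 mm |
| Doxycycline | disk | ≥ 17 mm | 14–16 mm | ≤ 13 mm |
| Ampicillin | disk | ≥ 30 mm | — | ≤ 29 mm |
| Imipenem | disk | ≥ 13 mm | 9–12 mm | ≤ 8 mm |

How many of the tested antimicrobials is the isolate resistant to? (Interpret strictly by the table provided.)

Azithromycin 6 mm: ≤ 13 mm ⇒ R
Meropenem (9 mm) ≤ 11 mm — Resistant
Fosfomycin (16 mm) ≤ 21 mm ⇒ resistant
Imipenem: 11 mm is in 9–12 mm — Intermediate
Doxycycline: 14 mm is in 14–16 mm — I
Linezolid 21 mm: ≤ 23 mm — resistant
Ampicillin: 28 mm is ≤ 29 mm → R
Moxifloxacin (19 mm) ≤ 19 mm → R
Tetracycline (12 mm) ≤ 19 mm — resistant
Resistant: 7

7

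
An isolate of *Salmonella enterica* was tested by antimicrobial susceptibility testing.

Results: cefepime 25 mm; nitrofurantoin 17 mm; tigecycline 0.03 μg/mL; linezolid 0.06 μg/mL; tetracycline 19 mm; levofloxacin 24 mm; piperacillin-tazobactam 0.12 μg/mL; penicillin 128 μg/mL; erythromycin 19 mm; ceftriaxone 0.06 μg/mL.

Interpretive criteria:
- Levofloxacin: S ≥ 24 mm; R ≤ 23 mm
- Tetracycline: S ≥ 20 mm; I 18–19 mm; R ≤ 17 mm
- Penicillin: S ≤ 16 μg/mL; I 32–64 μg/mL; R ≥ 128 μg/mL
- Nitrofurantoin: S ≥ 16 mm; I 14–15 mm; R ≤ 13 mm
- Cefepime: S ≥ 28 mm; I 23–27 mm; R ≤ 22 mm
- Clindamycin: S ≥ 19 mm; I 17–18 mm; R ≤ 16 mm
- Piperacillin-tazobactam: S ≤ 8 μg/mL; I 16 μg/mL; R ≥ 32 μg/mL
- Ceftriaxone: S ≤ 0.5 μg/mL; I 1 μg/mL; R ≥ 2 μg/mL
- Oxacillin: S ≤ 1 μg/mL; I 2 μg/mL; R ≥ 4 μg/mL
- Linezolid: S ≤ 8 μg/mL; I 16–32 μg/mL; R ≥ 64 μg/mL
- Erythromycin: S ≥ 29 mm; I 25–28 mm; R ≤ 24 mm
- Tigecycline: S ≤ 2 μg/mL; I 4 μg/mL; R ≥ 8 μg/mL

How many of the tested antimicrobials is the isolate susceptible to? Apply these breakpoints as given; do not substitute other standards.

Cefepime (25 mm) in 23–27 mm → intermediate
Nitrofurantoin 17 mm: ≥ 16 mm → susceptible
Tigecycline (0.03 μg/mL) ≤ 2 μg/mL ⇒ Susceptible
Linezolid: 0.06 μg/mL is ≤ 8 μg/mL → S
Tetracycline: 19 mm is in 18–19 mm → I
Levofloxacin: 24 mm is ≥ 24 mm → S
Piperacillin-tazobactam: 0.12 μg/mL is ≤ 8 μg/mL ⇒ susceptible
Penicillin 128 μg/mL: ≥ 128 μg/mL → Resistant
Erythromycin (19 mm) ≤ 24 mm — Resistant
Ceftriaxone: 0.06 μg/mL is ≤ 0.5 μg/mL ⇒ S
Susceptible: 6

6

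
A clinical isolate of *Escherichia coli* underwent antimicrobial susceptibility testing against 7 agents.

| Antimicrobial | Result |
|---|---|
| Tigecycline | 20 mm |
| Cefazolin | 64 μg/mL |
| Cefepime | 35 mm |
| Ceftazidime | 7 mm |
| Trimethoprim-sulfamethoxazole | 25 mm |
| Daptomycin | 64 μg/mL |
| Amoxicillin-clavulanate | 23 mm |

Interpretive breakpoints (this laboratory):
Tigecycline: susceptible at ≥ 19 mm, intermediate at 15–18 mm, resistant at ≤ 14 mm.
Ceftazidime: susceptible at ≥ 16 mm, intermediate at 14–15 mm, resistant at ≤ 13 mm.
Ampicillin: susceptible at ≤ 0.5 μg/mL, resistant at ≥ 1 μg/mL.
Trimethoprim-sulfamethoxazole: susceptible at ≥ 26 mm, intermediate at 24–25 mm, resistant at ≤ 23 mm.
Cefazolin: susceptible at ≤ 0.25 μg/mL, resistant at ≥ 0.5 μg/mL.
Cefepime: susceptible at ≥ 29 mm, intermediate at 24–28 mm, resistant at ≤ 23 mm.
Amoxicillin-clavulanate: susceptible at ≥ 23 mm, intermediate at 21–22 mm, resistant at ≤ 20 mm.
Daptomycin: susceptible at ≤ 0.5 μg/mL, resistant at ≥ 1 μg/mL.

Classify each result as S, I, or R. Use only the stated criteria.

Tigecycline: 20 mm is ≥ 19 mm ⇒ Susceptible
Cefazolin: 64 μg/mL is ≥ 0.5 μg/mL → resistant
Cefepime 35 mm: ≥ 29 mm — Susceptible
Ceftazidime: 7 mm is ≤ 13 mm → R
Trimethoprim-sulfamethoxazole 25 mm: in 24–25 mm — Intermediate
Daptomycin (64 μg/mL) ≥ 1 μg/mL — R
Amoxicillin-clavulanate 23 mm: ≥ 23 mm — Susceptible

S, R, S, R, I, R, S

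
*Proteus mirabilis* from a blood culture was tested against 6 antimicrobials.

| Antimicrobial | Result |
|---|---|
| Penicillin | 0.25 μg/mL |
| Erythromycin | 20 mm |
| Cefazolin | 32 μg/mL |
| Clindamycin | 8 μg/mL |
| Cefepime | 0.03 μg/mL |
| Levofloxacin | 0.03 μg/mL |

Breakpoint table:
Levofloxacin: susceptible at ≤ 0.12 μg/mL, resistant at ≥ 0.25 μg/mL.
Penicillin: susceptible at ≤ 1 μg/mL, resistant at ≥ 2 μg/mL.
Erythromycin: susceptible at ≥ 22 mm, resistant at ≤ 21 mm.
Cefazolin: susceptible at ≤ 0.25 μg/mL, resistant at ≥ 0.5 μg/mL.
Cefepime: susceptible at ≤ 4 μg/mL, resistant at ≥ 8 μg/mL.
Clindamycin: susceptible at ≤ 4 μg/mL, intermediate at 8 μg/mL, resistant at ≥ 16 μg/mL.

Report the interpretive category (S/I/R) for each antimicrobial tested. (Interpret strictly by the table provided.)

Penicillin: 0.25 μg/mL is ≤ 1 μg/mL ⇒ susceptible
Erythromycin 20 mm: ≤ 21 mm ⇒ resistant
Cefazolin 32 μg/mL: ≥ 0.5 μg/mL — Resistant
Clindamycin 8 μg/mL: = 8 μg/mL → I
Cefepime: 0.03 μg/mL is ≤ 4 μg/mL → Susceptible
Levofloxacin: 0.03 μg/mL is ≤ 0.12 μg/mL → susceptible

S, R, R, I, S, S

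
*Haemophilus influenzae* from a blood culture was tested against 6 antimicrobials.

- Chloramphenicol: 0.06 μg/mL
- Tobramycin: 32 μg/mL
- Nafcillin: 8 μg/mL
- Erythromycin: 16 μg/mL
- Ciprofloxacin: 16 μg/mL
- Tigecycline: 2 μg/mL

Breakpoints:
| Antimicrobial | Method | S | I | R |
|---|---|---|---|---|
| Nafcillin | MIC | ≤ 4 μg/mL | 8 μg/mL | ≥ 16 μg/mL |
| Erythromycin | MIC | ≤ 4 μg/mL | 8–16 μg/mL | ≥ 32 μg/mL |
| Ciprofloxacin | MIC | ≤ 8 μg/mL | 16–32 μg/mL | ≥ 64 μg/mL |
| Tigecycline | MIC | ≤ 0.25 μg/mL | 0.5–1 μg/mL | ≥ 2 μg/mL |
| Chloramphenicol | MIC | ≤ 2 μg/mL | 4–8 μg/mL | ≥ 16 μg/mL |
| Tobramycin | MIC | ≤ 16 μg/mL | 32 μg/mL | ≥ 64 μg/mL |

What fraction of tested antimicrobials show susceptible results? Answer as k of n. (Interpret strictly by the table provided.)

1 of 6

Chloramphenicol: 0.06 μg/mL is ≤ 2 μg/mL → Susceptible
Tobramycin: 32 μg/mL is = 32 μg/mL ⇒ intermediate
Nafcillin 8 μg/mL: = 8 μg/mL — intermediate
Erythromycin (16 μg/mL) in 8–16 μg/mL — I
Ciprofloxacin (16 μg/mL) in 16–32 μg/mL ⇒ intermediate
Tigecycline 2 μg/mL: ≥ 2 μg/mL ⇒ R
Susceptible: 1/6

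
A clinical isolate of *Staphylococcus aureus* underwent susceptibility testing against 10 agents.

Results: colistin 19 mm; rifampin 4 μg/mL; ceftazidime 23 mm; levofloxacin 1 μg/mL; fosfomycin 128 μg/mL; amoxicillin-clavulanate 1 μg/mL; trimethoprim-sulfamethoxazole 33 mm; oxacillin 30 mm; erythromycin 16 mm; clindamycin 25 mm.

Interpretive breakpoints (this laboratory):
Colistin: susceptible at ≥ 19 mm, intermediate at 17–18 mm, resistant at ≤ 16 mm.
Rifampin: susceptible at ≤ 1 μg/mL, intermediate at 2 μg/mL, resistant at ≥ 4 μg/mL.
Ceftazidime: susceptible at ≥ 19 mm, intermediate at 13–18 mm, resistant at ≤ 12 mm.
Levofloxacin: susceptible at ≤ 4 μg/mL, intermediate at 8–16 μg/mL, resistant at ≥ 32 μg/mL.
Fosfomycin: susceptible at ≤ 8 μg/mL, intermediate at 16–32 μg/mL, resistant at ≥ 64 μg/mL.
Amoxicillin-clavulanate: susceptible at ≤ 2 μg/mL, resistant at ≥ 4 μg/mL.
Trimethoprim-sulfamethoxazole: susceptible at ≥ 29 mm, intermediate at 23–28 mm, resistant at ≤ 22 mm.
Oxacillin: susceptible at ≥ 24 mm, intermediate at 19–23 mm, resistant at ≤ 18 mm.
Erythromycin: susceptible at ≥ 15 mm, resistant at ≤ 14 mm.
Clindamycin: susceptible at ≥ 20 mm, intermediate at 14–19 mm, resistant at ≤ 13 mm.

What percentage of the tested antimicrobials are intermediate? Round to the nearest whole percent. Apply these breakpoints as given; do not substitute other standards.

0%

Colistin 19 mm: ≥ 19 mm ⇒ susceptible
Rifampin 4 μg/mL: ≥ 4 μg/mL ⇒ resistant
Ceftazidime (23 mm) ≥ 19 mm ⇒ susceptible
Levofloxacin: 1 μg/mL is ≤ 4 μg/mL — Susceptible
Fosfomycin: 128 μg/mL is ≥ 64 μg/mL — R
Amoxicillin-clavulanate: 1 μg/mL is ≤ 2 μg/mL ⇒ susceptible
Trimethoprim-sulfamethoxazole (33 mm) ≥ 29 mm — Susceptible
Oxacillin 30 mm: ≥ 24 mm — S
Erythromycin 16 mm: ≥ 15 mm — Susceptible
Clindamycin (25 mm) ≥ 20 mm → susceptible
Intermediate: 0/10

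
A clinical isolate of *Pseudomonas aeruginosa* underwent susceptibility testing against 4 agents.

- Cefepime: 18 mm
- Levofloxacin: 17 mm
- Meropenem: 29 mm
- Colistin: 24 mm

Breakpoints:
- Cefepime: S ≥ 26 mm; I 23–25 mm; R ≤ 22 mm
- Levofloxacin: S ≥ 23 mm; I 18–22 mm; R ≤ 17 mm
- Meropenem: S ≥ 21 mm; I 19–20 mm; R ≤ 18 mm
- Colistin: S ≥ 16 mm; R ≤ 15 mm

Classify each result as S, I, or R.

Cefepime (18 mm) ≤ 22 mm ⇒ resistant
Levofloxacin: 17 mm is ≤ 17 mm — resistant
Meropenem: 29 mm is ≥ 21 mm — susceptible
Colistin (24 mm) ≥ 16 mm → susceptible

R, R, S, S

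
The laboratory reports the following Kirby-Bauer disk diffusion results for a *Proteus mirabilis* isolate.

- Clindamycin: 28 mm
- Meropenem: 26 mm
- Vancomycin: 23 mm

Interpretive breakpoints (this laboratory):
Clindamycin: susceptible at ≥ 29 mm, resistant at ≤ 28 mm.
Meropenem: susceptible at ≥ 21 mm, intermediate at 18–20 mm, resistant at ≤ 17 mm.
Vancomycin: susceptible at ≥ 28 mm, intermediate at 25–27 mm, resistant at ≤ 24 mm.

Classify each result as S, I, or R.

R, S, R

Clindamycin (28 mm) ≤ 28 mm → resistant
Meropenem (26 mm) ≥ 21 mm → Susceptible
Vancomycin (23 mm) ≤ 24 mm ⇒ resistant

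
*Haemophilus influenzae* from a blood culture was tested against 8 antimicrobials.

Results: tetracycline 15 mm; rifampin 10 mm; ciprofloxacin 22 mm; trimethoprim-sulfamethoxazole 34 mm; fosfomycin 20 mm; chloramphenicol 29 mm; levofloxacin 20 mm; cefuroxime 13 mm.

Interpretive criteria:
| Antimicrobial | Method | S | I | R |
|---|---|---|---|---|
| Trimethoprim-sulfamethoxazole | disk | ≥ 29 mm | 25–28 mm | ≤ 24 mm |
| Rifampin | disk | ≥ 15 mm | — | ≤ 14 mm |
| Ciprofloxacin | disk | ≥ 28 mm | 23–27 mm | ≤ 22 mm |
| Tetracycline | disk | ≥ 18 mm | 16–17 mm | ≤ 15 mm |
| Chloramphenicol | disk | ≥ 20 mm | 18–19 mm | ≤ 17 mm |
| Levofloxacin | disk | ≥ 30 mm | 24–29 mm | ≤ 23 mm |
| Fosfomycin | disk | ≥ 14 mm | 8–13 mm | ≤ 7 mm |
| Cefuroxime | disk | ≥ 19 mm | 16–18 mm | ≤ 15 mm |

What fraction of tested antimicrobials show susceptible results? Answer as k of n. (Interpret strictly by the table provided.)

3 of 8

Tetracycline 15 mm: ≤ 15 mm ⇒ Resistant
Rifampin 10 mm: ≤ 14 mm — R
Ciprofloxacin: 22 mm is ≤ 22 mm — Resistant
Trimethoprim-sulfamethoxazole (34 mm) ≥ 29 mm → S
Fosfomycin: 20 mm is ≥ 14 mm → S
Chloramphenicol (29 mm) ≥ 20 mm → susceptible
Levofloxacin (20 mm) ≤ 23 mm — Resistant
Cefuroxime (13 mm) ≤ 15 mm ⇒ resistant
Susceptible: 3/8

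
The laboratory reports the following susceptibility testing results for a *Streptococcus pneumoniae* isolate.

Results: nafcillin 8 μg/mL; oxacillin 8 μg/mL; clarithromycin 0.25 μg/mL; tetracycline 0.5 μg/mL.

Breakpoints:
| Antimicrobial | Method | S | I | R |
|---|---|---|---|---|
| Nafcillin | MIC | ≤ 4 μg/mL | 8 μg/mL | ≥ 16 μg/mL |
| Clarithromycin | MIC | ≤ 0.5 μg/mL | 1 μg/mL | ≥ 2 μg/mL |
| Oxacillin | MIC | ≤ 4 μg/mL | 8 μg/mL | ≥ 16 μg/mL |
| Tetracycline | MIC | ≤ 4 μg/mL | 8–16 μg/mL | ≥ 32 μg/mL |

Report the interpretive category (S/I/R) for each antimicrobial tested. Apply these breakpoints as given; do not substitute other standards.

Nafcillin (8 μg/mL) = 8 μg/mL — intermediate
Oxacillin (8 μg/mL) = 8 μg/mL — Intermediate
Clarithromycin (0.25 μg/mL) ≤ 0.5 μg/mL → S
Tetracycline (0.5 μg/mL) ≤ 4 μg/mL ⇒ susceptible

I, I, S, S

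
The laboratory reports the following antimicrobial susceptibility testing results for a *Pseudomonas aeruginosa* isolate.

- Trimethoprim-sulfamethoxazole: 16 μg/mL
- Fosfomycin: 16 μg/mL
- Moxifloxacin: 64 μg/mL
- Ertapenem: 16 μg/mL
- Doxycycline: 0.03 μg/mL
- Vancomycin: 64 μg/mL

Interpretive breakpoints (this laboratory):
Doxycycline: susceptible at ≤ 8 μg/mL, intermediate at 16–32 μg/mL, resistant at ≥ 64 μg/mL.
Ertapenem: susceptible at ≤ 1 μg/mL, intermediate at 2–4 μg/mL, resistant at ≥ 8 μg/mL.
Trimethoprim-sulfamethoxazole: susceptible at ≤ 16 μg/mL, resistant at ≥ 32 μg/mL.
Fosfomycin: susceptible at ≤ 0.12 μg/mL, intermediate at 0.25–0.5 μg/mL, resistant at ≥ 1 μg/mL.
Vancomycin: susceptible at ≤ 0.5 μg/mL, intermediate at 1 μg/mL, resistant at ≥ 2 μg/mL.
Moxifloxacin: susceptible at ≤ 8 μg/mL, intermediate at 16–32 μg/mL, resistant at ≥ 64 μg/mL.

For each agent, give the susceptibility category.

S, R, R, R, S, R

Trimethoprim-sulfamethoxazole 16 μg/mL: ≤ 16 μg/mL ⇒ susceptible
Fosfomycin: 16 μg/mL is ≥ 1 μg/mL — resistant
Moxifloxacin: 64 μg/mL is ≥ 64 μg/mL → resistant
Ertapenem: 16 μg/mL is ≥ 8 μg/mL ⇒ R
Doxycycline 0.03 μg/mL: ≤ 8 μg/mL → Susceptible
Vancomycin (64 μg/mL) ≥ 2 μg/mL ⇒ resistant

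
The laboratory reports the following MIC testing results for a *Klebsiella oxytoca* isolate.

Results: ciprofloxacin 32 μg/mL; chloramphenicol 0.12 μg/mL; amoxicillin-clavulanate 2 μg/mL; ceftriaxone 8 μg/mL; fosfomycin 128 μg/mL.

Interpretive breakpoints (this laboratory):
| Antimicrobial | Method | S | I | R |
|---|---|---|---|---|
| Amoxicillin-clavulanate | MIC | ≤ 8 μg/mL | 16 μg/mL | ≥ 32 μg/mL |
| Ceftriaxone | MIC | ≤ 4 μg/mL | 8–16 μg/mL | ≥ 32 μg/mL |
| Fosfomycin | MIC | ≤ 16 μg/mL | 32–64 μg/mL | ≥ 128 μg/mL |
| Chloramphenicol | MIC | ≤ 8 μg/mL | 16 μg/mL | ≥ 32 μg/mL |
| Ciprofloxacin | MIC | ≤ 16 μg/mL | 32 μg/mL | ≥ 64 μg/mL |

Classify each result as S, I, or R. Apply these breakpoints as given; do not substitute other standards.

I, S, S, I, R

Ciprofloxacin 32 μg/mL: = 32 μg/mL → intermediate
Chloramphenicol 0.12 μg/mL: ≤ 8 μg/mL ⇒ susceptible
Amoxicillin-clavulanate (2 μg/mL) ≤ 8 μg/mL ⇒ Susceptible
Ceftriaxone (8 μg/mL) in 8–16 μg/mL → I
Fosfomycin (128 μg/mL) ≥ 128 μg/mL — R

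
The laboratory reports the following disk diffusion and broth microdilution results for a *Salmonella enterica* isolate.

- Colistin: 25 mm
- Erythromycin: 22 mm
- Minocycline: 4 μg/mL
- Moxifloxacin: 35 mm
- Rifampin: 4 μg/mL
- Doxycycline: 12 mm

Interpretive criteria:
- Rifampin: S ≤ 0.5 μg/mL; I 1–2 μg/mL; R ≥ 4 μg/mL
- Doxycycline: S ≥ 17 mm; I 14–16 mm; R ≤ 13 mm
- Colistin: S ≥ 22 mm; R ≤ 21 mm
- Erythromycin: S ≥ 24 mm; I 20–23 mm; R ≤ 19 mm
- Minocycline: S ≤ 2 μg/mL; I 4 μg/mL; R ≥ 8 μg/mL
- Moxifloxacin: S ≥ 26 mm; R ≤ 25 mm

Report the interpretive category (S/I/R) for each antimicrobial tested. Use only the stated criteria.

Colistin (25 mm) ≥ 22 mm — susceptible
Erythromycin 22 mm: in 20–23 mm → intermediate
Minocycline: 4 μg/mL is = 4 μg/mL ⇒ I
Moxifloxacin: 35 mm is ≥ 26 mm ⇒ S
Rifampin: 4 μg/mL is ≥ 4 μg/mL → resistant
Doxycycline 12 mm: ≤ 13 mm — Resistant

S, I, I, S, R, R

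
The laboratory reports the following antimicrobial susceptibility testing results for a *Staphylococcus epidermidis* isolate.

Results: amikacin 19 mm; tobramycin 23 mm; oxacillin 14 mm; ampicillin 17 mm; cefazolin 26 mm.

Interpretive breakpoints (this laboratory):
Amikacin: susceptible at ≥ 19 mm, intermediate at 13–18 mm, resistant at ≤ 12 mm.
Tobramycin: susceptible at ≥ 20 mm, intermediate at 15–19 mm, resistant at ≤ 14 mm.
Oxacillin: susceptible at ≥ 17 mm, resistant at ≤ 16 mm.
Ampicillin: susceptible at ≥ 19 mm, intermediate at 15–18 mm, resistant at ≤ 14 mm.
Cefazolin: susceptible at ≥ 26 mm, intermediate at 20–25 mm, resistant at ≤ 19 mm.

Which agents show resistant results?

Amikacin: 19 mm is ≥ 19 mm → S
Tobramycin: 23 mm is ≥ 20 mm ⇒ S
Oxacillin (14 mm) ≤ 16 mm — Resistant
Ampicillin 17 mm: in 15–18 mm — Intermediate
Cefazolin (26 mm) ≥ 26 mm → S

oxacillin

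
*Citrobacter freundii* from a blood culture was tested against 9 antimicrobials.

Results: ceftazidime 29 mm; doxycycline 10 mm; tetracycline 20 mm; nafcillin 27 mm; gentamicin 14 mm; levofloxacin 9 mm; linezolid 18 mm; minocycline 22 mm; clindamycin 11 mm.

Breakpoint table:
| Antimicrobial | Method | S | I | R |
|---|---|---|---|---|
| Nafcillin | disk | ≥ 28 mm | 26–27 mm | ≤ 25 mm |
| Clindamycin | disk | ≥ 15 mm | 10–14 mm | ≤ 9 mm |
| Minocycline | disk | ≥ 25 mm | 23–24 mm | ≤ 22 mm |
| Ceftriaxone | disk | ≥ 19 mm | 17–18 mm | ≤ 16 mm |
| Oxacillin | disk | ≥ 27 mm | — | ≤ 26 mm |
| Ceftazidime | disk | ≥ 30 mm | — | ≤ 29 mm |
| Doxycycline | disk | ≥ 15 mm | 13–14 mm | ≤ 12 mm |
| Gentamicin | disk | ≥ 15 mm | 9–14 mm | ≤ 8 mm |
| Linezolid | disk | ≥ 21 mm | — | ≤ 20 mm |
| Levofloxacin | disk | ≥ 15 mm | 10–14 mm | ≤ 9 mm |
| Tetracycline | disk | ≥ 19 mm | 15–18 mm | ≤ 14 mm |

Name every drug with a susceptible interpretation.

tetracycline

Ceftazidime: 29 mm is ≤ 29 mm ⇒ resistant
Doxycycline 10 mm: ≤ 12 mm → Resistant
Tetracycline: 20 mm is ≥ 19 mm → S
Nafcillin (27 mm) in 26–27 mm → Intermediate
Gentamicin (14 mm) in 9–14 mm — intermediate
Levofloxacin: 9 mm is ≤ 9 mm ⇒ R
Linezolid 18 mm: ≤ 20 mm ⇒ R
Minocycline: 22 mm is ≤ 22 mm — Resistant
Clindamycin 11 mm: in 10–14 mm → intermediate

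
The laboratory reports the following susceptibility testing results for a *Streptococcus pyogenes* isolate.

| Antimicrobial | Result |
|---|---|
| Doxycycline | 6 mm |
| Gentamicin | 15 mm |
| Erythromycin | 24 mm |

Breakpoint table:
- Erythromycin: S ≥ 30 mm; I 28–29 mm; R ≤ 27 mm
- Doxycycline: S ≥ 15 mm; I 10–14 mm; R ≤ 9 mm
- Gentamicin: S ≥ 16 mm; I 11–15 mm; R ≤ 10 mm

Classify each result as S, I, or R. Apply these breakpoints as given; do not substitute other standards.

R, I, R

Doxycycline (6 mm) ≤ 9 mm → Resistant
Gentamicin: 15 mm is in 11–15 mm ⇒ intermediate
Erythromycin 24 mm: ≤ 27 mm — resistant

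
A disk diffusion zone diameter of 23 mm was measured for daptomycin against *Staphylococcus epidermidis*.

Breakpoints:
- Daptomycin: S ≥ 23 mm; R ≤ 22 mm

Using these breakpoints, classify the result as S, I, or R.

Daptomycin: 23 mm is ≥ 23 mm ⇒ susceptible

S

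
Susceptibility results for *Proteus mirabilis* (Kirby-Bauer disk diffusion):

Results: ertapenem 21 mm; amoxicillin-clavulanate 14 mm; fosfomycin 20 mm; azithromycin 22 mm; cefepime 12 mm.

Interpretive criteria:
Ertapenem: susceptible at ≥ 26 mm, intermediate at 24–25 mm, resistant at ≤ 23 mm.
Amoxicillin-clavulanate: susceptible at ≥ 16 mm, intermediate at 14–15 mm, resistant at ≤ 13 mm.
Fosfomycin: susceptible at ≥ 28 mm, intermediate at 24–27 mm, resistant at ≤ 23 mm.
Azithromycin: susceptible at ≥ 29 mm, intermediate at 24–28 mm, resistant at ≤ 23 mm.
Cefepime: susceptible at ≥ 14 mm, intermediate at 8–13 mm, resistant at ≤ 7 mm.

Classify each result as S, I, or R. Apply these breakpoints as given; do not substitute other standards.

R, I, R, R, I

Ertapenem (21 mm) ≤ 23 mm → R
Amoxicillin-clavulanate (14 mm) in 14–15 mm → Intermediate
Fosfomycin 20 mm: ≤ 23 mm ⇒ resistant
Azithromycin (22 mm) ≤ 23 mm — resistant
Cefepime: 12 mm is in 8–13 mm ⇒ Intermediate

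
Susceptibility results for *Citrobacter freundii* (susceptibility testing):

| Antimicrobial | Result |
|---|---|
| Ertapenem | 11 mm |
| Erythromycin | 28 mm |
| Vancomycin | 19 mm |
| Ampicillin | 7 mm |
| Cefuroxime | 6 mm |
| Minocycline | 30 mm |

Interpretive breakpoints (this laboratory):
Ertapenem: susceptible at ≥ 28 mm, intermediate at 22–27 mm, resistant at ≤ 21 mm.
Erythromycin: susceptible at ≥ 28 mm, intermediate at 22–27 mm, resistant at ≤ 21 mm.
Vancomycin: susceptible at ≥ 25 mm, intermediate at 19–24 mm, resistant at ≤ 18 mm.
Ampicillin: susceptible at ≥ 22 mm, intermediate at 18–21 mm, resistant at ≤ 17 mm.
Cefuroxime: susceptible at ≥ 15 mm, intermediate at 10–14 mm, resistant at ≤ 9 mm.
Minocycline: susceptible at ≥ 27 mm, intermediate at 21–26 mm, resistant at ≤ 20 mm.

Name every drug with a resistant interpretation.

Ertapenem: 11 mm is ≤ 21 mm → Resistant
Erythromycin 28 mm: ≥ 28 mm — susceptible
Vancomycin: 19 mm is in 19–24 mm ⇒ intermediate
Ampicillin: 7 mm is ≤ 17 mm — Resistant
Cefuroxime (6 mm) ≤ 9 mm — Resistant
Minocycline (30 mm) ≥ 27 mm ⇒ S

ertapenem, ampicillin, cefuroxime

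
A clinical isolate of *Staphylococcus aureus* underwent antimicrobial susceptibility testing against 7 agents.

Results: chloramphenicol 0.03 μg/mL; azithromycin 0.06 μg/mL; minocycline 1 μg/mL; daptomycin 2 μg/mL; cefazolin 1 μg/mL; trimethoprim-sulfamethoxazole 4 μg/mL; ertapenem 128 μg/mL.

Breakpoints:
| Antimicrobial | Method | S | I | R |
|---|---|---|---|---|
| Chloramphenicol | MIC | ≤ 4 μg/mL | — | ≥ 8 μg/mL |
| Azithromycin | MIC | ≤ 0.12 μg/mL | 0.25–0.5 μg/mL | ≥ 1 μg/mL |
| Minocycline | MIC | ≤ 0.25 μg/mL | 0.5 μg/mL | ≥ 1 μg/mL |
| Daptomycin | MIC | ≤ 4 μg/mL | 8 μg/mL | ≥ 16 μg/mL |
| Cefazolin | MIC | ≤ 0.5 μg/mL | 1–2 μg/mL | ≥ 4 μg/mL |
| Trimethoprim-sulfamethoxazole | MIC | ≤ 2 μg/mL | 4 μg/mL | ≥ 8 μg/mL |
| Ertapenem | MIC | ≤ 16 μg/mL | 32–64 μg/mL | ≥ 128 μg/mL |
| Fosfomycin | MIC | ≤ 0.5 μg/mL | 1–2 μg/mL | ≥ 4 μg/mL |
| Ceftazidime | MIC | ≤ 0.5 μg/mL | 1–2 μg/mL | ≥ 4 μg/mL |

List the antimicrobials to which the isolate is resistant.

Chloramphenicol: 0.03 μg/mL is ≤ 4 μg/mL ⇒ Susceptible
Azithromycin 0.06 μg/mL: ≤ 0.12 μg/mL → Susceptible
Minocycline 1 μg/mL: ≥ 1 μg/mL → Resistant
Daptomycin: 2 μg/mL is ≤ 4 μg/mL → S
Cefazolin: 1 μg/mL is in 1–2 μg/mL ⇒ intermediate
Trimethoprim-sulfamethoxazole 4 μg/mL: = 4 μg/mL → I
Ertapenem 128 μg/mL: ≥ 128 μg/mL — R

minocycline, ertapenem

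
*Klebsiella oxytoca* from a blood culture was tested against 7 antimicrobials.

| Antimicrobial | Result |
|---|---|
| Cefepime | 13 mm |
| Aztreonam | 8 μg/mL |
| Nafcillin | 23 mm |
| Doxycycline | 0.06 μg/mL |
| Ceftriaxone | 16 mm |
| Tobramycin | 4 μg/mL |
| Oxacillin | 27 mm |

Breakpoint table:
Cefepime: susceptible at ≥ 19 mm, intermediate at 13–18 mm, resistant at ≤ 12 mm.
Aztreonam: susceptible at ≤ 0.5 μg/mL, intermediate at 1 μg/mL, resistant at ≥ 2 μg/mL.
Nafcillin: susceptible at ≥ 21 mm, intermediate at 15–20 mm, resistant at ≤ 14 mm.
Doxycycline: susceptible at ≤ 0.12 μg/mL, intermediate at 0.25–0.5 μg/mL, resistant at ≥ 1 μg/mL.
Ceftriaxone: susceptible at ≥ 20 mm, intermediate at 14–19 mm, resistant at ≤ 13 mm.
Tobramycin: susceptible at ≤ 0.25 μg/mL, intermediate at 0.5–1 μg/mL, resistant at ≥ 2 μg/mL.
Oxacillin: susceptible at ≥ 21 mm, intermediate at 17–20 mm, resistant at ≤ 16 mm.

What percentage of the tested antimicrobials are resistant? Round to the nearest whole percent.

29%

Cefepime: 13 mm is in 13–18 mm — I
Aztreonam (8 μg/mL) ≥ 2 μg/mL → Resistant
Nafcillin: 23 mm is ≥ 21 mm ⇒ S
Doxycycline (0.06 μg/mL) ≤ 0.12 μg/mL → Susceptible
Ceftriaxone (16 mm) in 14–19 mm — I
Tobramycin (4 μg/mL) ≥ 2 μg/mL → Resistant
Oxacillin (27 mm) ≥ 21 mm → Susceptible
Resistant: 2/7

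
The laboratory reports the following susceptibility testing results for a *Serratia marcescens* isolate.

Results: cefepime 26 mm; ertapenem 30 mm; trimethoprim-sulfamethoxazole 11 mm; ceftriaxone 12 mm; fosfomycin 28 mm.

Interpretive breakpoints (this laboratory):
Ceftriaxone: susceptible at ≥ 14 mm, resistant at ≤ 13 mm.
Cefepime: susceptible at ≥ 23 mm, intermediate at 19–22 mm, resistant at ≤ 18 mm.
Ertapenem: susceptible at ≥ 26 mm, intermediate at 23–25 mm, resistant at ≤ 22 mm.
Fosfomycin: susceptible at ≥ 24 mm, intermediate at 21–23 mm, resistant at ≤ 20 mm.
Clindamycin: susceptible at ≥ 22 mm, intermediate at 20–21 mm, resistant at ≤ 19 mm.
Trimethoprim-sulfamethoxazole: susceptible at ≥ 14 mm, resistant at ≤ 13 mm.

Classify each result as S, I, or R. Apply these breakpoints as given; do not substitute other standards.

S, S, R, R, S

Cefepime 26 mm: ≥ 23 mm ⇒ susceptible
Ertapenem (30 mm) ≥ 26 mm ⇒ S
Trimethoprim-sulfamethoxazole: 11 mm is ≤ 13 mm — R
Ceftriaxone 12 mm: ≤ 13 mm — Resistant
Fosfomycin (28 mm) ≥ 24 mm → Susceptible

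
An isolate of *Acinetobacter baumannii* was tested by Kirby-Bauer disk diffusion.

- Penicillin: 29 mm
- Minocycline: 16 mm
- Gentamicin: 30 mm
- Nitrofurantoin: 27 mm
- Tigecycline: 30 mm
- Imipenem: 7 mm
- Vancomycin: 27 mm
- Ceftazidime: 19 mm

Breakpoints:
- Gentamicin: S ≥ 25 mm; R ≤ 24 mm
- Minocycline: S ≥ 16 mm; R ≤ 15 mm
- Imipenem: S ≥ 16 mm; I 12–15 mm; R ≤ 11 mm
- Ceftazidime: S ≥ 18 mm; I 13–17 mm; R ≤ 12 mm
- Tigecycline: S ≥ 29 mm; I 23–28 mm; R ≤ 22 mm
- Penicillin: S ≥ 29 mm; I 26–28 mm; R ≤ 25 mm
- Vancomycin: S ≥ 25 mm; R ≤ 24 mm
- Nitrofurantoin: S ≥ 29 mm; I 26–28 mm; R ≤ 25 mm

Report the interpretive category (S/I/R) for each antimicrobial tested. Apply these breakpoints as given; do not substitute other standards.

S, S, S, I, S, R, S, S

Penicillin 29 mm: ≥ 29 mm → Susceptible
Minocycline: 16 mm is ≥ 16 mm → Susceptible
Gentamicin 30 mm: ≥ 25 mm → susceptible
Nitrofurantoin 27 mm: in 26–28 mm ⇒ I
Tigecycline 30 mm: ≥ 29 mm ⇒ S
Imipenem (7 mm) ≤ 11 mm → resistant
Vancomycin: 27 mm is ≥ 25 mm — Susceptible
Ceftazidime: 19 mm is ≥ 18 mm → S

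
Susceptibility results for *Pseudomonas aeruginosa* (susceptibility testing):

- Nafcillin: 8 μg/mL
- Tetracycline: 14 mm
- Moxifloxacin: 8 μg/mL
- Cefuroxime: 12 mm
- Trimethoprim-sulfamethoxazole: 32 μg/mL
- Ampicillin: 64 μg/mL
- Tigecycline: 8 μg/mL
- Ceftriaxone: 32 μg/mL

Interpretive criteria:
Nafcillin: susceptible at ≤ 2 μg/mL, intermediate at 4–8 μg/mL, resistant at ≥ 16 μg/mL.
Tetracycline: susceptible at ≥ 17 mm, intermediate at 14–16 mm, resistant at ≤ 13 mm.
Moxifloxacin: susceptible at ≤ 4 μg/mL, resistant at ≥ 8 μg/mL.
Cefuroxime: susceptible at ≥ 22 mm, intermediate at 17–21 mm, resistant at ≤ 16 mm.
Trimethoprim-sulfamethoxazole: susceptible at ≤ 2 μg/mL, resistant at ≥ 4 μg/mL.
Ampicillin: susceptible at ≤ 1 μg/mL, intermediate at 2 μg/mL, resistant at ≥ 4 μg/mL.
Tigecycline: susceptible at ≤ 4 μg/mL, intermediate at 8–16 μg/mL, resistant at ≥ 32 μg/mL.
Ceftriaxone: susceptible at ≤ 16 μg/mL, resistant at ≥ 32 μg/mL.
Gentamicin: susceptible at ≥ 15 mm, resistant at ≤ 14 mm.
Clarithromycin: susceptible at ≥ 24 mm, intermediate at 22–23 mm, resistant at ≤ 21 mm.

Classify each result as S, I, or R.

I, I, R, R, R, R, I, R

Nafcillin 8 μg/mL: in 4–8 μg/mL → intermediate
Tetracycline 14 mm: in 14–16 mm ⇒ intermediate
Moxifloxacin: 8 μg/mL is ≥ 8 μg/mL → Resistant
Cefuroxime: 12 mm is ≤ 16 mm ⇒ Resistant
Trimethoprim-sulfamethoxazole: 32 μg/mL is ≥ 4 μg/mL → Resistant
Ampicillin 64 μg/mL: ≥ 4 μg/mL ⇒ resistant
Tigecycline: 8 μg/mL is in 8–16 μg/mL ⇒ I
Ceftriaxone (32 μg/mL) ≥ 32 μg/mL — Resistant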